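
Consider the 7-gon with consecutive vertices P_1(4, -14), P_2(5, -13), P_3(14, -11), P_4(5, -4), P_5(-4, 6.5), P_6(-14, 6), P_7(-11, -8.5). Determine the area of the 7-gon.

Σ = (18) + (127) + (-1) + (16.5) + (67) + (185) + (188) = 600.5
Area = |Σ|/2 = 300.25.

300.25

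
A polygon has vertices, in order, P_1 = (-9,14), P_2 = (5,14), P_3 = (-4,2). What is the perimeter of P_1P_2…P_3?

|P_1P_2| = √((14)² + (0)²) = √196 = 14
|P_2P_3| = √((-9)² + (-12)²) = √225 = 15
|P_3P_1| = √((-5)² + (12)²) = √169 = 13
Perimeter = 14 + 15 + 13 = 42.

42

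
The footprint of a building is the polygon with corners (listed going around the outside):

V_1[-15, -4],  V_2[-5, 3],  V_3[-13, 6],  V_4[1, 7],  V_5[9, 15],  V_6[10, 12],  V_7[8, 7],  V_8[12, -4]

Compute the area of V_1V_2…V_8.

Apply the shoelace formula: 2A = Σ (x_i·y_{i+1} − x_{i+1}·y_i), indices taken mod 8.
Cross-terms: -65, 9, -97, -48, -42, -26, -116, -108  ⇒  Σ = -493
Area = |Σ|/2 = 246.5.

246.5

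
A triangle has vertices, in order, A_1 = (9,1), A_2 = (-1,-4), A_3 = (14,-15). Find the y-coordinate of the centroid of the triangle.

-6

Apply the shoelace formula. First the cross-terms c_i = x_i·y_{i+1} − x_{i+1}·y_i:
  -35, 71, 149  ⇒  2A = 185, A = 92.5.
Then Σ (y_i + y_{i+1})·c_i = -3330, so ȳ = -3330 / (6·92.5) = -6.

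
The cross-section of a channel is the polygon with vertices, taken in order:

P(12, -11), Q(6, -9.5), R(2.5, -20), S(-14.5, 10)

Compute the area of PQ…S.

Apply the shoelace (surveyor's) formula: 2A = Σ (x_i·y_{i+1} − x_{i+1}·y_i), indices taken mod 4.
Cross-terms: -48, -96.25, -265, 39.5  ⇒  Σ = -369.75
Area = |Σ|/2 = 184.875.

184.875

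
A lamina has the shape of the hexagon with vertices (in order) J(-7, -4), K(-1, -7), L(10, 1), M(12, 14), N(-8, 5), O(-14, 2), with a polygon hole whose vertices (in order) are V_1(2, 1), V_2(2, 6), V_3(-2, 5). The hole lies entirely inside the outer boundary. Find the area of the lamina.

259

Outer boundary:
Apply the shoelace formula: 2A = Σ (x_i·y_{i+1} − x_{i+1}·y_i), indices taken mod 6.
J→K: (-7)(-7) − (-1)(-4) = 45
K→L: (-1)(1) − (10)(-7) = 69
L→M: (10)(14) − (12)(1) = 128
M→N: (12)(5) − (-8)(14) = 172
N→O: (-8)(2) − (-14)(5) = 54
O→J: (-14)(-4) − (-7)(2) = 70
Σ = 538
Area = |Σ|/2 = 269.
Hole:
Σ = (10) + (22) + (-12) = 20
Area = |Σ|/2 = 10.
Net area = 269 − 10 = 259.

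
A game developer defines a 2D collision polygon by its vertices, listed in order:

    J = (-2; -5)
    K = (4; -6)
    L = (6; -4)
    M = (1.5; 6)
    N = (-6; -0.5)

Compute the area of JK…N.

79.125

Cross-terms: 32, 20, 42, 35.25, 29  ⇒  Σ = 158.25
Area = |Σ|/2 = 79.125.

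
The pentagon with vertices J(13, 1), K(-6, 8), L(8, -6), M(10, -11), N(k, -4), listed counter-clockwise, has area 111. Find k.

The doubled signed area Σ (x_i y_{i+1} − x_{i+1} y_i) is linear in k.
With k=0 it equals 66; the coefficient of k is 12 (from the two edges through N).
So 12·k + 66 = 2·111 = 222 ⇒ k = 13.

13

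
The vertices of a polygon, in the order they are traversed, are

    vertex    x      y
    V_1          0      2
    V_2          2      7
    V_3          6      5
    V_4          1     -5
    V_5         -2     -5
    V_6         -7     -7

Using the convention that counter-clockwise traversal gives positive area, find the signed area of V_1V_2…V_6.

-60.5

Apply the shoelace (surveyor's) formula: 2A = Σ (x_i·y_{i+1} − x_{i+1}·y_i), indices taken mod 6.
Σ = (-4) + (-32) + (-35) + (-15) + (-21) + (-14) = -121
Signed area = Σ/2 = -60.5 (negative ⇒ clockwise traversal).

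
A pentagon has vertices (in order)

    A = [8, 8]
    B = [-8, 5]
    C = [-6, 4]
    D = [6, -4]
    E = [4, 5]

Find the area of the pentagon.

Σ = (104) + (-2) + (0) + (46) + (-8) = 140
Area = |Σ|/2 = 70.

70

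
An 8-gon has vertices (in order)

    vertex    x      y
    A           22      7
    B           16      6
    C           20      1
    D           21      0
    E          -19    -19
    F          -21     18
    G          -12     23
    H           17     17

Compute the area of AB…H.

1181

Apply the shoelace formula: 2A = Σ (x_i·y_{i+1} − x_{i+1}·y_i), indices taken mod 8.
Cross-terms: 20, -104, -21, -399, -741, -267, -595, -255  ⇒  Σ = -2362
Area = |Σ|/2 = 1181.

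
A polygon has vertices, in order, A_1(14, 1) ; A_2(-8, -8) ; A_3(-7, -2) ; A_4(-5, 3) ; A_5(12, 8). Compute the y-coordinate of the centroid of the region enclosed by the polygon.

71/117

Apply the shoelace formula. First the cross-terms c_i = x_i·y_{i+1} − x_{i+1}·y_i:
  -104, -40, -31, -76, -100  ⇒  2A = -351, A = -175.5.
Then Σ (y_i + y_{i+1})·c_i = -639, so ȳ = -639 / (6·(-175.5)) = 71/117.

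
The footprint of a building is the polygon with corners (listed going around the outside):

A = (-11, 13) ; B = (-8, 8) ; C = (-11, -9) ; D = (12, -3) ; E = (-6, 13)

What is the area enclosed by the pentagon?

260

Apply the shoelace formula: 2A = Σ (x_i·y_{i+1} − x_{i+1}·y_i), indices taken mod 5.
Cross-terms: 16, 160, 141, 138, 65  ⇒  Σ = 520
Area = |Σ|/2 = 260.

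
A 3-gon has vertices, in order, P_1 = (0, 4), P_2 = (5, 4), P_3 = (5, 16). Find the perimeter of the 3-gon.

30

|P_1P_2| = √((5)² + (0)²) = √25 = 5
|P_2P_3| = √((0)² + (12)²) = √144 = 12
|P_3P_1| = √((-5)² + (-12)²) = √169 = 13
Perimeter = 5 + 12 + 13 = 30.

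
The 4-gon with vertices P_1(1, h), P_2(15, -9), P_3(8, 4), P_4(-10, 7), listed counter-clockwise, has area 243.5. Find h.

Write out the shoelace sum; only the two edges meeting at P_1 involve h:
2·Area = [((-10)·h − 1·7) + (1·(-9) − 15·h)] + 228
       = -25·h + 212 = 487
⇒ h = -11.

-11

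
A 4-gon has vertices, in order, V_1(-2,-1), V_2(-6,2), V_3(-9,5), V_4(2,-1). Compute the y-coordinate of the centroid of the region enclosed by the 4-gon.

10/9

Apply Gauss's area formula. First the cross-terms c_i = x_i·y_{i+1} − x_{i+1}·y_i:
  -10, -12, -1, -4  ⇒  2A = -27, A = -13.5.
Then Σ (y_i + y_{i+1})·c_i = -90, so ȳ = -90 / (6·(-13.5)) = 10/9.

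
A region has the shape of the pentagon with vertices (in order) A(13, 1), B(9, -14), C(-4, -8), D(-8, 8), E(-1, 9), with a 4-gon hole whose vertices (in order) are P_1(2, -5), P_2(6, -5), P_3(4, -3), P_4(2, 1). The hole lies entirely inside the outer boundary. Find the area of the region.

288.5

Outer boundary:
Apply Gauss's area formula: 2A = Σ (x_i·y_{i+1} − x_{i+1}·y_i), indices taken mod 5.
A→B: (13)(-14) − (9)(1) = -191
B→C: (9)(-8) − (-4)(-14) = -128
C→D: (-4)(8) − (-8)(-8) = -96
D→E: (-8)(9) − (-1)(8) = -64
E→A: (-1)(1) − (13)(9) = -118
Σ = -597
Area = |Σ|/2 = 298.5.
Hole:
Apply the shoelace (surveyor's) formula: 2A = Σ (x_i·y_{i+1} − x_{i+1}·y_i), indices taken mod 4.
Cross-terms: 20, 2, 10, -12  ⇒  Σ = 20
Area = |Σ|/2 = 10.
Net area = 298.5 − 10 = 288.5.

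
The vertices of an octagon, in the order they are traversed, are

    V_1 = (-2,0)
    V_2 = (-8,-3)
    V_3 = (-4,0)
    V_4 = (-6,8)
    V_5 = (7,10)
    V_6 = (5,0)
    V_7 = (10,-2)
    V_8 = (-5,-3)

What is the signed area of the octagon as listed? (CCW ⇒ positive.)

Apply Gauss's area formula: 2A = Σ (x_i·y_{i+1} − x_{i+1}·y_i), indices taken mod 8.
Σ = (6) + (-12) + (-32) + (-116) + (-50) + (-10) + (-40) + (-6) = -260
Signed area = Σ/2 = -130 (negative ⇒ clockwise traversal).

-130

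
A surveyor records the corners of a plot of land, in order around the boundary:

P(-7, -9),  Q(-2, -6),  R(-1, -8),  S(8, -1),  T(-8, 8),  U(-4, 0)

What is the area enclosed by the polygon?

Apply Gauss's area formula: 2A = Σ (x_i·y_{i+1} − x_{i+1}·y_i), indices taken mod 6.
P→Q: (-7)(-6) − (-2)(-9) = 24
Q→R: (-2)(-8) − (-1)(-6) = 10
R→S: (-1)(-1) − (8)(-8) = 65
S→T: (8)(8) − (-8)(-1) = 56
T→U: (-8)(0) − (-4)(8) = 32
U→P: (-4)(-9) − (-7)(0) = 36
Σ = 223
Area = |Σ|/2 = 111.5.

111.5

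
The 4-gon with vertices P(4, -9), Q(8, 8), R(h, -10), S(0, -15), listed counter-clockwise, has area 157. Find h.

-10

Write out the shoelace sum; only the two edges meeting at R involve h:
2·Area = [(8·(-10) − h·8) + (h·(-15) − 0·(-10))] + 164
       = -23·h + 84 = 314
⇒ h = -10.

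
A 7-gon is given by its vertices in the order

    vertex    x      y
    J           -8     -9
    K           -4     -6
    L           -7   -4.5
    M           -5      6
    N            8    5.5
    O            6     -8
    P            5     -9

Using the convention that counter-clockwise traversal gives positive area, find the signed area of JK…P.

-190

Apply Gauss's area formula: 2A = Σ (x_i·y_{i+1} − x_{i+1}·y_i), indices taken mod 7.
Cross-terms: 12, -24, -64.5, -75.5, -97, -14, -117  ⇒  Σ = -380
Signed area = Σ/2 = -190 (negative ⇒ clockwise traversal).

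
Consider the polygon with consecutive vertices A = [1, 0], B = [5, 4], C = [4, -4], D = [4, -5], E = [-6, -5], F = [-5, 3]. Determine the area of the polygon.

Σ = (4) + (-36) + (-4) + (-50) + (-43) + (-3) = -132
Area = |Σ|/2 = 66.

66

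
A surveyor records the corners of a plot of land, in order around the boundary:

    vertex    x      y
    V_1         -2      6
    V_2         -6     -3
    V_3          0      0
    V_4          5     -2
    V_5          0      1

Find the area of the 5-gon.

Apply the surveyor's formula: 2A = Σ (x_i·y_{i+1} − x_{i+1}·y_i), indices taken mod 5.
V_1→V_2: (-2)(-3) − (-6)(6) = 42
V_2→V_3: (-6)(0) − (0)(-3) = 0
V_3→V_4: (0)(-2) − (5)(0) = 0
V_4→V_5: (5)(1) − (0)(-2) = 5
V_5→V_1: (0)(6) − (-2)(1) = 2
Σ = 49
Area = |Σ|/2 = 24.5.

24.5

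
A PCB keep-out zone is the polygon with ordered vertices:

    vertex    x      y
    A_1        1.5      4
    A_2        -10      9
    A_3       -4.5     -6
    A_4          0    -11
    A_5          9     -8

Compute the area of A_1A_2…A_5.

A_1→A_2: (1.5)(9) − (-10)(4) = 53.5
A_2→A_3: (-10)(-6) − (-4.5)(9) = 100.5
A_3→A_4: (-4.5)(-11) − (0)(-6) = 49.5
A_4→A_5: (0)(-8) − (9)(-11) = 99
A_5→A_1: (9)(4) − (1.5)(-8) = 48
Σ = 350.5
Area = |Σ|/2 = 175.25.

175.25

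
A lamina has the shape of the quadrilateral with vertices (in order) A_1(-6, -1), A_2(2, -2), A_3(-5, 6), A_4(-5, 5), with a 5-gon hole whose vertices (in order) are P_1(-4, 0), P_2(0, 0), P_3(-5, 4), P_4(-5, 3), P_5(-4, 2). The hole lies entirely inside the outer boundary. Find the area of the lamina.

Outer boundary:
Apply the shoelace formula: 2A = Σ (x_i·y_{i+1} − x_{i+1}·y_i), indices taken mod 4.
Σ = (14) + (2) + (5) + (35) = 56
Area = |Σ|/2 = 28.
Hole:
Apply the shoelace formula: 2A = Σ (x_i·y_{i+1} − x_{i+1}·y_i), indices taken mod 5.
P_1→P_2: (-4)(0) − (0)(0) = 0
P_2→P_3: (0)(4) − (-5)(0) = 0
P_3→P_4: (-5)(3) − (-5)(4) = 5
P_4→P_5: (-5)(2) − (-4)(3) = 2
P_5→P_1: (-4)(0) − (-4)(2) = 8
Σ = 15
Area = |Σ|/2 = 7.5.
Net area = 28 − 7.5 = 20.5.

20.5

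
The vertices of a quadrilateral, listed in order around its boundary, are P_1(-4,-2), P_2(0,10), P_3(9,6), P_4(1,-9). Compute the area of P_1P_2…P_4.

127.5

Apply Gauss's area formula: 2A = Σ (x_i·y_{i+1} − x_{i+1}·y_i), indices taken mod 4.
Σ = (-40) + (-90) + (-87) + (-38) = -255
Area = |Σ|/2 = 127.5.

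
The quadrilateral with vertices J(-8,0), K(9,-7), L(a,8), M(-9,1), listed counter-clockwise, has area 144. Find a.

10

Write out the shoelace sum; only the two edges meeting at L involve a:
2·Area = [(9·8 − a·(-7)) + (a·1 − (-9)·8)] + 64
       = 8·a + 208 = 288
⇒ a = 10.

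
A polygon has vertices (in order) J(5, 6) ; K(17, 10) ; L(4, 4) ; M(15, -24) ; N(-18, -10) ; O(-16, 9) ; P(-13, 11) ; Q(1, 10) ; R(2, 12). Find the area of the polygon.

670

Σ = (-52) + (28) + (-156) + (-582) + (-322) + (-59) + (-141) + (-8) + (-48) = -1340
Area = |Σ|/2 = 670.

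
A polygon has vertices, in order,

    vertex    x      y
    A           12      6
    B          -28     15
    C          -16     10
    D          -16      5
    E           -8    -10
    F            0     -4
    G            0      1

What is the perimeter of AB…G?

104

|AB| = √((-40)² + (9)²) = √1681 = 41
|BC| = √((12)² + (-5)²) = √169 = 13
|CD| = √((0)² + (-5)²) = √25 = 5
|DE| = √((8)² + (-15)²) = √289 = 17
|EF| = √((8)² + (6)²) = √100 = 10
|FG| = √((0)² + (5)²) = √25 = 5
|GA| = √((12)² + (5)²) = √169 = 13
Perimeter = 41 + 13 + 5 + 17 + 10 + 5 + 13 = 104.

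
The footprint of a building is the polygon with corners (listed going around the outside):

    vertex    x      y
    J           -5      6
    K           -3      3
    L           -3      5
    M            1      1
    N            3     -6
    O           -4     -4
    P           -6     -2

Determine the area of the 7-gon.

Apply the shoelace formula: 2A = Σ (x_i·y_{i+1} − x_{i+1}·y_i), indices taken mod 7.
J→K: (-5)(3) − (-3)(6) = 3
K→L: (-3)(5) − (-3)(3) = -6
L→M: (-3)(1) − (1)(5) = -8
M→N: (1)(-6) − (3)(1) = -9
N→O: (3)(-4) − (-4)(-6) = -36
O→P: (-4)(-2) − (-6)(-4) = -16
P→J: (-6)(6) − (-5)(-2) = -46
Σ = -118
Area = |Σ|/2 = 59.

59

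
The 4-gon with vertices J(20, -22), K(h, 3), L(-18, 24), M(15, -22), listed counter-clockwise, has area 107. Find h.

The doubled signed area Σ (x_i y_{i+1} − x_{i+1} y_i) is linear in h.
With h=0 it equals 260; the coefficient of h is 46 (from the two edges through K).
So 46·h + 260 = 2·107 = 214 ⇒ h = -1.

-1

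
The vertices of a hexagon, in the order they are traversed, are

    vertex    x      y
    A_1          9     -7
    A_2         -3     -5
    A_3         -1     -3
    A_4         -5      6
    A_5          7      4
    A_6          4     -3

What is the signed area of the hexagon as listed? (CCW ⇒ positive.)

A_1→A_2: (9)(-5) − (-3)(-7) = -66
A_2→A_3: (-3)(-3) − (-1)(-5) = 4
A_3→A_4: (-1)(6) − (-5)(-3) = -21
A_4→A_5: (-5)(4) − (7)(6) = -62
A_5→A_6: (7)(-3) − (4)(4) = -37
A_6→A_1: (4)(-7) − (9)(-3) = -1
Σ = -183
Signed area = Σ/2 = -91.5 (negative ⇒ clockwise traversal).

-91.5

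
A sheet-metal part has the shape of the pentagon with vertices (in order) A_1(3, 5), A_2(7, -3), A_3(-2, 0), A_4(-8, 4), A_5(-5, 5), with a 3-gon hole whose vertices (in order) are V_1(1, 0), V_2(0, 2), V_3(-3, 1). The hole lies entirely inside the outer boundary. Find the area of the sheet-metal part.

Outer boundary:
Apply the surveyor's formula: 2A = Σ (x_i·y_{i+1} − x_{i+1}·y_i), indices taken mod 5.
Cross-terms: -44, -6, -8, -20, -40  ⇒  Σ = -118
Area = |Σ|/2 = 59.
Hole:
Apply the surveyor's formula: 2A = Σ (x_i·y_{i+1} − x_{i+1}·y_i), indices taken mod 3.
V_1→V_2: (1)(2) − (0)(0) = 2
V_2→V_3: (0)(1) − (-3)(2) = 6
V_3→V_1: (-3)(0) − (1)(1) = -1
Σ = 7
Area = |Σ|/2 = 3.5.
Net area = 59 − 3.5 = 55.5.

55.5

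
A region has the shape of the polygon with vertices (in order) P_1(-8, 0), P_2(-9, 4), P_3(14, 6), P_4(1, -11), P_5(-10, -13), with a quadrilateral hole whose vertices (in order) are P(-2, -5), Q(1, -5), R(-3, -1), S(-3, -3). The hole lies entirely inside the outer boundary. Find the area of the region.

257.5

Outer boundary:
Apply the shoelace formula: 2A = Σ (x_i·y_{i+1} − x_{i+1}·y_i), indices taken mod 5.
Σ = (-32) + (-110) + (-160) + (-123) + (-104) = -529
Area = |Σ|/2 = 264.5.
Hole:
Cross-terms: 15, -16, 6, 9  ⇒  Σ = 14
Area = |Σ|/2 = 7.
Net area = 264.5 − 7 = 257.5.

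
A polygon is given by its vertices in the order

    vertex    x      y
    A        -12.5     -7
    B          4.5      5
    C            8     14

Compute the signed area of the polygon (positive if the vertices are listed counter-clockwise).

55.5

Apply Gauss's area formula: 2A = Σ (x_i·y_{i+1} − x_{i+1}·y_i), indices taken mod 3.
Cross-terms: -31, 23, 119  ⇒  Σ = 111
Signed area = Σ/2 = 55.5 (positive ⇒ counter-clockwise traversal).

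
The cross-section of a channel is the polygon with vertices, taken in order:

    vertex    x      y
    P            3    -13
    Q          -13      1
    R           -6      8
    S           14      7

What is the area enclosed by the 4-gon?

Apply the shoelace (surveyor's) formula: 2A = Σ (x_i·y_{i+1} − x_{i+1}·y_i), indices taken mod 4.
P→Q: (3)(1) − (-13)(-13) = -166
Q→R: (-13)(8) − (-6)(1) = -98
R→S: (-6)(7) − (14)(8) = -154
S→P: (14)(-13) − (3)(7) = -203
Σ = -621
Area = |Σ|/2 = 310.5.

310.5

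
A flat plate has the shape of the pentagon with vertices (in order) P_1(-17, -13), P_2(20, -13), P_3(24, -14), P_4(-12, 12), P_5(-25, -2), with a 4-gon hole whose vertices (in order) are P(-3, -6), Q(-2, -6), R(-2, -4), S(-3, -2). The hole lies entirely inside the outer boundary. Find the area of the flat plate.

621

Outer boundary:
Apply the surveyor's formula: 2A = Σ (x_i·y_{i+1} − x_{i+1}·y_i), indices taken mod 5.
Cross-terms: 481, 32, 120, 324, 291  ⇒  Σ = 1248
Area = |Σ|/2 = 624.
Hole:
Σ = (6) + (-4) + (-8) + (12) = 6
Area = |Σ|/2 = 3.
Net area = 624 − 3 = 621.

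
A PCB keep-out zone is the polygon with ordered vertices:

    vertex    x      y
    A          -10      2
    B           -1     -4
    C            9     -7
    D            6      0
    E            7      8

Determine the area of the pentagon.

134.5

A→B: (-10)(-4) − (-1)(2) = 42
B→C: (-1)(-7) − (9)(-4) = 43
C→D: (9)(0) − (6)(-7) = 42
D→E: (6)(8) − (7)(0) = 48
E→A: (7)(2) − (-10)(8) = 94
Σ = 269
Area = |Σ|/2 = 134.5.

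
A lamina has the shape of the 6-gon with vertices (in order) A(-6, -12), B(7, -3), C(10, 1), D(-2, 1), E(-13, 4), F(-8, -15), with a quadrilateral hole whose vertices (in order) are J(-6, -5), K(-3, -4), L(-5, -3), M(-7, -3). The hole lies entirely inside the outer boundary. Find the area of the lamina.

Outer boundary:
Cross-terms: 102, 37, 12, 5, 227, 6  ⇒  Σ = 389
Area = |Σ|/2 = 194.5.
Hole:
J→K: (-6)(-4) − (-3)(-5) = 9
K→L: (-3)(-3) − (-5)(-4) = -11
L→M: (-5)(-3) − (-7)(-3) = -6
M→J: (-7)(-5) − (-6)(-3) = 17
Σ = 9
Area = |Σ|/2 = 4.5.
Net area = 194.5 − 4.5 = 190.

190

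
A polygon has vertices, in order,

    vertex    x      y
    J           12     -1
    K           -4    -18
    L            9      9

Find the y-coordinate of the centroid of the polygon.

-10/3

Apply the shoelace (surveyor's) formula. First the cross-terms c_i = x_i·y_{i+1} − x_{i+1}·y_i:
  -220, 126, -117  ⇒  2A = -211, A = -105.5.
Then Σ (y_i + y_{i+1})·c_i = 2110, so ȳ = 2110 / (6·(-105.5)) = -10/3.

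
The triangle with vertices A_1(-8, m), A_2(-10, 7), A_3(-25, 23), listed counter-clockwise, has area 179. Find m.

The doubled signed area Σ (x_i y_{i+1} − x_{i+1} y_i) is linear in m.
With m=0 it equals 73; the coefficient of m is -15 (from the two edges through A_1).
So -15·m + 73 = 2·179 = 358 ⇒ m = -19.

-19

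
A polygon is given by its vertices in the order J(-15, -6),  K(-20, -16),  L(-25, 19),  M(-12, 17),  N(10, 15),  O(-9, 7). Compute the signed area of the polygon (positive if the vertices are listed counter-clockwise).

-421.5

Apply Gauss's area formula: 2A = Σ (x_i·y_{i+1} − x_{i+1}·y_i), indices taken mod 6.
Σ = (120) + (-780) + (-197) + (-350) + (205) + (159) = -843
Signed area = Σ/2 = -421.5 (negative ⇒ clockwise traversal).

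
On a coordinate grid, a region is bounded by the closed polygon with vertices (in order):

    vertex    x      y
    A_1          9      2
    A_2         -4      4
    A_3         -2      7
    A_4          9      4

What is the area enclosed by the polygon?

Σ = (44) + (-20) + (-71) + (-18) = -65
Area = |Σ|/2 = 32.5.

32.5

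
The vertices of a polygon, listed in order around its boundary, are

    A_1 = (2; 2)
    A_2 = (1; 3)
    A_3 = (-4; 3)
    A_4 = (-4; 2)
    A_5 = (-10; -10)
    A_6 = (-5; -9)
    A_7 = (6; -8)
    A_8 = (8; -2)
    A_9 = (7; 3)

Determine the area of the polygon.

Apply Gauss's area formula: 2A = Σ (x_i·y_{i+1} − x_{i+1}·y_i), indices taken mod 9.
Σ = (4) + (15) + (4) + (60) + (40) + (94) + (52) + (38) + (8) = 315
Area = |Σ|/2 = 157.5.

157.5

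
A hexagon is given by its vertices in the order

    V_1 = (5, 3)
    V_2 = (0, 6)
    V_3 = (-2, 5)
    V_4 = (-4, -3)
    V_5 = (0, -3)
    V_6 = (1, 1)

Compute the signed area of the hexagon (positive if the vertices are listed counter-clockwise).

V_1→V_2: (5)(6) − (0)(3) = 30
V_2→V_3: (0)(5) − (-2)(6) = 12
V_3→V_4: (-2)(-3) − (-4)(5) = 26
V_4→V_5: (-4)(-3) − (0)(-3) = 12
V_5→V_6: (0)(1) − (1)(-3) = 3
V_6→V_1: (1)(3) − (5)(1) = -2
Σ = 81
Signed area = Σ/2 = 40.5 (positive ⇒ counter-clockwise traversal).

40.5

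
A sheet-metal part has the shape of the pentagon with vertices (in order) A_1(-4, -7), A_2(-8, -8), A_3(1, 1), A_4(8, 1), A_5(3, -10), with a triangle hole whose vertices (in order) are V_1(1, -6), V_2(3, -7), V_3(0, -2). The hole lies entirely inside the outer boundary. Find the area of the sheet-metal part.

84

Outer boundary:
Cross-terms: -24, 0, -7, -83, -61  ⇒  Σ = -175
Area = |Σ|/2 = 87.5.
Hole:
Apply the surveyor's formula: 2A = Σ (x_i·y_{i+1} − x_{i+1}·y_i), indices taken mod 3.
Cross-terms: 11, -6, 2  ⇒  Σ = 7
Area = |Σ|/2 = 3.5.
Net area = 87.5 − 3.5 = 84.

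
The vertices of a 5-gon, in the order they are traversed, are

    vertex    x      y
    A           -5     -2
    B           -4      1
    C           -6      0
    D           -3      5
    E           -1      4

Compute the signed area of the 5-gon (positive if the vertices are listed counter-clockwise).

Σ = (-13) + (6) + (-30) + (-7) + (22) = -22
Signed area = Σ/2 = -11 (negative ⇒ clockwise traversal).

-11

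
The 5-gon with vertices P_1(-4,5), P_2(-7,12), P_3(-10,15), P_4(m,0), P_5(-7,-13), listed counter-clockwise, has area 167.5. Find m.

The doubled signed area Σ (x_i y_{i+1} − x_{i+1} y_i) is linear in m.
With m=0 it equals -85; the coefficient of m is -28 (from the two edges through P_4).
So -28·m + -85 = 2·167.5 = 335 ⇒ m = -15.

-15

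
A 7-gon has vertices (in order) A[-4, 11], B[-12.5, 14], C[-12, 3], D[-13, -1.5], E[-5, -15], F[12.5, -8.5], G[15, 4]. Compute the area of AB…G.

522.5

Apply the shoelace (surveyor's) formula: 2A = Σ (x_i·y_{i+1} − x_{i+1}·y_i), indices taken mod 7.
Σ = (81.5) + (130.5) + (57) + (187.5) + (230) + (177.5) + (181) = 1045
Area = |Σ|/2 = 522.5.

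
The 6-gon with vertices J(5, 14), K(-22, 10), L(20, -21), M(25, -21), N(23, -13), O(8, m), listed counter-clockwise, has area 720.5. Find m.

The doubled signed area Σ (x_i y_{i+1} − x_{i+1} y_i) is linear in m.
With m=0 it equals 1099; the coefficient of m is 18 (from the two edges through O).
So 18·m + 1099 = 2·720.5 = 1441 ⇒ m = 19.

19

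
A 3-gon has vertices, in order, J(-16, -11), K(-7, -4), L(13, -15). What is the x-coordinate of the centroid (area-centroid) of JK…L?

-10/3

Apply Gauss's area formula. First the cross-terms c_i = x_i·y_{i+1} − x_{i+1}·y_i:
  -13, 157, -383  ⇒  2A = -239, A = -119.5.
Then Σ (x_i + x_{i+1})·c_i = 2390, so x̄ = 2390 / (6·(-119.5)) = -10/3.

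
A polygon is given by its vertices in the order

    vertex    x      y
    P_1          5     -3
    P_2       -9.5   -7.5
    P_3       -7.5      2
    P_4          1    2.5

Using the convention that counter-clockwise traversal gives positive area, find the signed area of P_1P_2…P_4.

-88.75

Apply Gauss's area formula: 2A = Σ (x_i·y_{i+1} − x_{i+1}·y_i), indices taken mod 4.
Cross-terms: -66, -75.25, -20.75, -15.5  ⇒  Σ = -177.5
Signed area = Σ/2 = -88.75 (negative ⇒ clockwise traversal).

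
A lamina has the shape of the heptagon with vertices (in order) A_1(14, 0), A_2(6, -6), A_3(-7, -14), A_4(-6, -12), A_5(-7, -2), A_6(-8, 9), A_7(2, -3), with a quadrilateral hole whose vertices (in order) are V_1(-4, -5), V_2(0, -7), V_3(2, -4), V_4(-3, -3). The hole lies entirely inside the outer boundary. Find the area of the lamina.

143

Outer boundary:
Cross-terms: -84, -126, 0, -72, -79, 6, 42  ⇒  Σ = -313
Area = |Σ|/2 = 156.5.
Hole:
Apply the shoelace formula: 2A = Σ (x_i·y_{i+1} − x_{i+1}·y_i), indices taken mod 4.
Σ = (28) + (14) + (-18) + (3) = 27
Area = |Σ|/2 = 13.5.
Net area = 156.5 − 13.5 = 143.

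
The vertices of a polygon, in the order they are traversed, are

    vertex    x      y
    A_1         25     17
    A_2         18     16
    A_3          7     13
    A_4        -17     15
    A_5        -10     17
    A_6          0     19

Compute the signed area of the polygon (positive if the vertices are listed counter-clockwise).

-131

Apply Gauss's area formula: 2A = Σ (x_i·y_{i+1} − x_{i+1}·y_i), indices taken mod 6.
Cross-terms: 94, 122, 326, -139, -190, -475  ⇒  Σ = -262
Signed area = Σ/2 = -131 (negative ⇒ clockwise traversal).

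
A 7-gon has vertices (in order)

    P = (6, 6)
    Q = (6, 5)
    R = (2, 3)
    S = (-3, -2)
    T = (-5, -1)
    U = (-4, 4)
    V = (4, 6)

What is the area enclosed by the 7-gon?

Apply the shoelace formula: 2A = Σ (x_i·y_{i+1} − x_{i+1}·y_i), indices taken mod 7.
Σ = (-6) + (8) + (5) + (-7) + (-24) + (-40) + (-12) = -76
Area = |Σ|/2 = 38.

38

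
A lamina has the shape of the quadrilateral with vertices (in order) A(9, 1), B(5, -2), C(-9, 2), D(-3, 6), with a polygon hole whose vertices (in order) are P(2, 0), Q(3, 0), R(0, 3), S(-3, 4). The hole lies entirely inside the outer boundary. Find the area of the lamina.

Outer boundary:
Cross-terms: -23, -8, -48, -57  ⇒  Σ = -136
Area = |Σ|/2 = 68.
Hole:
Apply the surveyor's formula: 2A = Σ (x_i·y_{i+1} − x_{i+1}·y_i), indices taken mod 4.
Σ = (0) + (9) + (9) + (-8) = 10
Area = |Σ|/2 = 5.
Net area = 68 − 5 = 63.

63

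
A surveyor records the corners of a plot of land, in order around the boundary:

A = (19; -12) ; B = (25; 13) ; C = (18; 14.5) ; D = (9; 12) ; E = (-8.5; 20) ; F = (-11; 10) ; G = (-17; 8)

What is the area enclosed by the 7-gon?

656

Apply the surveyor's formula: 2A = Σ (x_i·y_{i+1} − x_{i+1}·y_i), indices taken mod 7.
Σ = (547) + (128.5) + (85.5) + (282) + (135) + (82) + (52) = 1312
Area = |Σ|/2 = 656.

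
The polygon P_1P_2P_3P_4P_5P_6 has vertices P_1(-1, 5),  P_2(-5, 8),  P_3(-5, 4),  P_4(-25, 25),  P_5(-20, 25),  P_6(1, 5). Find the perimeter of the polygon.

74

|P_1P_2| = √((-4)² + (3)²) = √25 = 5
|P_2P_3| = √((0)² + (-4)²) = √16 = 4
|P_3P_4| = √((-20)² + (21)²) = √841 = 29
|P_4P_5| = √((5)² + (0)²) = √25 = 5
|P_5P_6| = √((21)² + (-20)²) = √841 = 29
|P_6P_1| = √((-2)² + (0)²) = √4 = 2
Perimeter = 5 + 4 + 29 + 5 + 29 + 2 = 74.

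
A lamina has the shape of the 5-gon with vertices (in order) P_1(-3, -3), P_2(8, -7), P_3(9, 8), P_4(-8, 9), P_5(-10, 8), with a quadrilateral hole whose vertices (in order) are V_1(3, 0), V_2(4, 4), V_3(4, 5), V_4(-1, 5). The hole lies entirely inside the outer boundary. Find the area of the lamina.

185.5

Outer boundary:
Σ = (45) + (127) + (145) + (26) + (54) = 397
Area = |Σ|/2 = 198.5.
Hole:
Apply the shoelace (surveyor's) formula: 2A = Σ (x_i·y_{i+1} − x_{i+1}·y_i), indices taken mod 4.
Cross-terms: 12, 4, 25, -15  ⇒  Σ = 26
Area = |Σ|/2 = 13.
Net area = 198.5 − 13 = 185.5.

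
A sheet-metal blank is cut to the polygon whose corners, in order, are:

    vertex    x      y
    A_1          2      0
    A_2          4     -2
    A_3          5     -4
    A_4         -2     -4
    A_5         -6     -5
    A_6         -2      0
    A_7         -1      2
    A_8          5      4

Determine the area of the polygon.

44

Σ = (-4) + (-6) + (-28) + (-14) + (-10) + (-4) + (-14) + (-8) = -88
Area = |Σ|/2 = 44.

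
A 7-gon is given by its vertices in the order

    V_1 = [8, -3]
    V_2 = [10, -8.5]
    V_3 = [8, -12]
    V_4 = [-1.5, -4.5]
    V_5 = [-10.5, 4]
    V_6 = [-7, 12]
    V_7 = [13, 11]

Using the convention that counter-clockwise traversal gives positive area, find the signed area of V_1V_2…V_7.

Apply the shoelace formula: 2A = Σ (x_i·y_{i+1} − x_{i+1}·y_i), indices taken mod 7.
Cross-terms: -38, -52, -54, -53.25, -98, -233, -127  ⇒  Σ = -655.25
Signed area = Σ/2 = -327.625 (negative ⇒ clockwise traversal).

-327.625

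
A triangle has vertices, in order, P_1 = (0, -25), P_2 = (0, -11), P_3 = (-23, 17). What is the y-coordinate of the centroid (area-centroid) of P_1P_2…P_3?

Apply the shoelace formula. First the cross-terms c_i = x_i·y_{i+1} − x_{i+1}·y_i:
  0, -253, 575  ⇒  2A = 322, A = 161.
Then Σ (y_i + y_{i+1})·c_i = -6118, so ȳ = -6118 / (6·161) = -19/3.

-19/3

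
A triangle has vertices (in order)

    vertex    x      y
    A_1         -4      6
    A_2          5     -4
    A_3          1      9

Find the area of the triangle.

38.5

Apply the shoelace formula: 2A = Σ (x_i·y_{i+1} − x_{i+1}·y_i), indices taken mod 3.
A_1→A_2: (-4)(-4) − (5)(6) = -14
A_2→A_3: (5)(9) − (1)(-4) = 49
A_3→A_1: (1)(6) − (-4)(9) = 42
Σ = 77
Area = |Σ|/2 = 38.5.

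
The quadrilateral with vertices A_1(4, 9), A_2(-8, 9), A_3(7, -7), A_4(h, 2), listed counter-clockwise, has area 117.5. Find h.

8

The doubled signed area Σ (x_i y_{i+1} − x_{i+1} y_i) is linear in h.
With h=0 it equals 107; the coefficient of h is 16 (from the two edges through A_4).
So 16·h + 107 = 2·117.5 = 235 ⇒ h = 8.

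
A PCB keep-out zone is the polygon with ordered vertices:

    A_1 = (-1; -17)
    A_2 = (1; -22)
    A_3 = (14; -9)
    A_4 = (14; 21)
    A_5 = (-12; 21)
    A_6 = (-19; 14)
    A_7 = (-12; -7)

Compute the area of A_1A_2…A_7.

1016.5

Σ = (39) + (299) + (420) + (546) + (231) + (301) + (197) = 2033
Area = |Σ|/2 = 1016.5.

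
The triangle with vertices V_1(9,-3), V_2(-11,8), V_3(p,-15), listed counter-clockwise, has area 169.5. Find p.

0

The doubled signed area Σ (x_i y_{i+1} − x_{i+1} y_i) is linear in p.
With p=0 it equals 339; the coefficient of p is -11 (from the two edges through V_3).
So -11·p + 339 = 2·169.5 = 339 ⇒ p = 0.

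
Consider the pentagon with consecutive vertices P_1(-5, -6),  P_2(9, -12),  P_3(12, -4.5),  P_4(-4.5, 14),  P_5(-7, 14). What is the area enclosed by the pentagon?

Σ = (114) + (103.5) + (147.75) + (35) + (112) = 512.25
Area = |Σ|/2 = 256.125.

256.125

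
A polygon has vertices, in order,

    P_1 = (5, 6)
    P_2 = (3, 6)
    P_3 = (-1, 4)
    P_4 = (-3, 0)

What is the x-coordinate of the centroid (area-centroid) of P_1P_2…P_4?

2/3

Apply the shoelace formula. First the cross-terms c_i = x_i·y_{i+1} − x_{i+1}·y_i:
  12, 18, 12, -18  ⇒  2A = 24, A = 12.
Then Σ (x_i + x_{i+1})·c_i = 48, so x̄ = 48 / (6·12) = 2/3.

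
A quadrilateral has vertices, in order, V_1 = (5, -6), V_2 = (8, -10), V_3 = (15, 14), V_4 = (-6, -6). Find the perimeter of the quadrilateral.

70

|V_1V_2| = √((3)² + (-4)²) = √25 = 5
|V_2V_3| = √((7)² + (24)²) = √625 = 25
|V_3V_4| = √((-21)² + (-20)²) = √841 = 29
|V_4V_1| = √((11)² + (0)²) = √121 = 11
Perimeter = 5 + 25 + 29 + 11 = 70.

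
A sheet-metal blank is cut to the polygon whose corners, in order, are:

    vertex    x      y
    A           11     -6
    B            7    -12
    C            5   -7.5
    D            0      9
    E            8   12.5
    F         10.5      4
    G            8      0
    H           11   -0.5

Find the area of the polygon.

Apply the shoelace formula: 2A = Σ (x_i·y_{i+1} − x_{i+1}·y_i), indices taken mod 8.
Cross-terms: -90, 7.5, 45, -72, -99.25, -32, -4, -60.5  ⇒  Σ = -305.25
Area = |Σ|/2 = 152.625.

152.625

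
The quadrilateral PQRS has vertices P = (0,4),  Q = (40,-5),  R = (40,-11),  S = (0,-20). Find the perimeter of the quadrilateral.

|PQ| = √((40)² + (-9)²) = √1681 = 41
|QR| = √((0)² + (-6)²) = √36 = 6
|RS| = √((-40)² + (-9)²) = √1681 = 41
|SP| = √((0)² + (24)²) = √576 = 24
Perimeter = 41 + 6 + 41 + 24 = 112.

112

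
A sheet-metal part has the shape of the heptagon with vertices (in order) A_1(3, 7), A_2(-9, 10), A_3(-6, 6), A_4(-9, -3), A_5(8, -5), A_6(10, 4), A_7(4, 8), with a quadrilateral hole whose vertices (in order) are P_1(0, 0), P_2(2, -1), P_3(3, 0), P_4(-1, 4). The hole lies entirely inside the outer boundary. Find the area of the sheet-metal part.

187.5

Outer boundary:
Cross-terms: 93, 6, 72, 69, 82, 64, 4  ⇒  Σ = 390
Area = |Σ|/2 = 195.
Hole:
Apply the shoelace (surveyor's) formula: 2A = Σ (x_i·y_{i+1} − x_{i+1}·y_i), indices taken mod 4.
Cross-terms: 0, 3, 12, 0  ⇒  Σ = 15
Area = |Σ|/2 = 7.5.
Net area = 195 − 7.5 = 187.5.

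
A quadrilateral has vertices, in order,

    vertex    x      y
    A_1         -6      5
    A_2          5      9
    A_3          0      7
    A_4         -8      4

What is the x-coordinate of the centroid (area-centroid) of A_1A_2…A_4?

Apply the shoelace formula. First the cross-terms c_i = x_i·y_{i+1} − x_{i+1}·y_i:
  -79, 35, 56, -16  ⇒  2A = -4, A = -2.
Then Σ (x_i + x_{i+1})·c_i = 30, so x̄ = 30 / (6·(-2)) = -2.5.

-2.5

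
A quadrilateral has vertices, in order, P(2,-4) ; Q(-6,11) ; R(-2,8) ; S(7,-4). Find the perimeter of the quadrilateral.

|PQ| = √((-8)² + (15)²) = √289 = 17
|QR| = √((4)² + (-3)²) = √25 = 5
|RS| = √((9)² + (-12)²) = √225 = 15
|SP| = √((-5)² + (0)²) = √25 = 5
Perimeter = 17 + 5 + 15 + 5 = 42.

42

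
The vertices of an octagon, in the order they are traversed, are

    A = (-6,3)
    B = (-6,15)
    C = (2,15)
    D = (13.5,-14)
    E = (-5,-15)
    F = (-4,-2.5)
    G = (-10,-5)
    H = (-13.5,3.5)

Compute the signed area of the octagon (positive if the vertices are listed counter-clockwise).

Apply Gauss's area formula: 2A = Σ (x_i·y_{i+1} − x_{i+1}·y_i), indices taken mod 8.
A→B: (-6)(15) − (-6)(3) = -72
B→C: (-6)(15) − (2)(15) = -120
C→D: (2)(-14) − (13.5)(15) = -230.5
D→E: (13.5)(-15) − (-5)(-14) = -272.5
E→F: (-5)(-2.5) − (-4)(-15) = -47.5
F→G: (-4)(-5) − (-10)(-2.5) = -5
G→H: (-10)(3.5) − (-13.5)(-5) = -102.5
H→A: (-13.5)(3) − (-6)(3.5) = -19.5
Σ = -869.5
Signed area = Σ/2 = -434.75 (negative ⇒ clockwise traversal).

-434.75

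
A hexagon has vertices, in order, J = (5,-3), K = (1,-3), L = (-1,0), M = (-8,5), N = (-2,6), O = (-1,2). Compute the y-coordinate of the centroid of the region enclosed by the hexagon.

Apply Gauss's area formula. First the cross-terms c_i = x_i·y_{i+1} − x_{i+1}·y_i:
  -12, -3, -5, -38, 2, -7  ⇒  2A = -63, A = -31.5.
Then Σ (y_i + y_{i+1})·c_i = -339, so ȳ = -339 / (6·(-31.5)) = 113/63.

113/63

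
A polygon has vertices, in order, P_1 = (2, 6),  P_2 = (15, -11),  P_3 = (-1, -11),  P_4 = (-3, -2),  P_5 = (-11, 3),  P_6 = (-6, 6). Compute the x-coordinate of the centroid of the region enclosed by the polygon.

Apply the shoelace formula. First the cross-terms c_i = x_i·y_{i+1} − x_{i+1}·y_i:
  -112, -176, -31, -31, -48, -48  ⇒  2A = -446, A = -223.
Then Σ (x_i + x_{i+1})·c_i = -2802, so x̄ = -2802 / (6·(-223)) = 467/223.

467/223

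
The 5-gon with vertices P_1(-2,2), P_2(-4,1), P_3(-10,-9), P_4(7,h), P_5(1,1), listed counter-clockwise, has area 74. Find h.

-2

The doubled signed area Σ (x_i y_{i+1} − x_{i+1} y_i) is linear in h.
With h=0 it equals 126; the coefficient of h is -11 (from the two edges through P_4).
So -11·h + 126 = 2·74 = 148 ⇒ h = -2.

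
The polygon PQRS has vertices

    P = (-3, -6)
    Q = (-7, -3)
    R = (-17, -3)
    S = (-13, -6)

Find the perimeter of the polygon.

30

|PQ| = √((-4)² + (3)²) = √25 = 5
|QR| = √((-10)² + (0)²) = √100 = 10
|RS| = √((4)² + (-3)²) = √25 = 5
|SP| = √((10)² + (0)²) = √100 = 10
Perimeter = 5 + 10 + 5 + 10 = 30.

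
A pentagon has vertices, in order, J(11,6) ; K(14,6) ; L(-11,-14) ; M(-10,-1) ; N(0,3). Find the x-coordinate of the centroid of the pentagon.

Apply the shoelace (surveyor's) formula. First the cross-terms c_i = x_i·y_{i+1} − x_{i+1}·y_i:
  -18, -130, -129, -30, -33  ⇒  2A = -340, A = -170.
Then Σ (x_i + x_{i+1})·c_i = 1806, so x̄ = 1806 / (6·(-170)) = -301/170.

-301/170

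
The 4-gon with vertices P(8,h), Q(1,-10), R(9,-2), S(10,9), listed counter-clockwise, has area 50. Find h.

7

The doubled signed area Σ (x_i y_{i+1} − x_{i+1} y_i) is linear in h.
With h=0 it equals 37; the coefficient of h is 9 (from the two edges through P).
So 9·h + 37 = 2·50 = 100 ⇒ h = 7.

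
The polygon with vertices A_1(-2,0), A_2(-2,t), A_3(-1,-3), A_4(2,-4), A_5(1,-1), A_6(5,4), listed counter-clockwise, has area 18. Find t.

-1

The doubled signed area Σ (x_i y_{i+1} − x_{i+1} y_i) is linear in t.
With t=0 it equals 35; the coefficient of t is -1 (from the two edges through A_2).
So -1·t + 35 = 2·18 = 36 ⇒ t = -1.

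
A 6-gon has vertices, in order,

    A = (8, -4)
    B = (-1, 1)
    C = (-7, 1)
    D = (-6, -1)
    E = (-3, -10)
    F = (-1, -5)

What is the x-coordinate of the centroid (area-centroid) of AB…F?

Apply the shoelace formula. First the cross-terms c_i = x_i·y_{i+1} − x_{i+1}·y_i:
  4, 6, 13, 57, 5, 44  ⇒  2A = 129, A = 64.5.
Then Σ (x_i + x_{i+1})·c_i = -414, so x̄ = -414 / (6·64.5) = -46/43.

-46/43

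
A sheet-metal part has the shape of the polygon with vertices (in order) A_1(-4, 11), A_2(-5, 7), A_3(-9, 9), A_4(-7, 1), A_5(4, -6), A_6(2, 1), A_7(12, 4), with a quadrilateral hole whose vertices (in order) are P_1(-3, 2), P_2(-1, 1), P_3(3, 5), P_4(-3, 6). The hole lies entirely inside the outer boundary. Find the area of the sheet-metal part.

130.5

Outer boundary:
Apply the surveyor's formula: 2A = Σ (x_i·y_{i+1} − x_{i+1}·y_i), indices taken mod 7.
Cross-terms: 27, 18, 54, 38, 16, -4, 148  ⇒  Σ = 297
Area = |Σ|/2 = 148.5.
Hole:
Apply the shoelace formula: 2A = Σ (x_i·y_{i+1} − x_{i+1}·y_i), indices taken mod 4.
P_1→P_2: (-3)(1) − (-1)(2) = -1
P_2→P_3: (-1)(5) − (3)(1) = -8
P_3→P_4: (3)(6) − (-3)(5) = 33
P_4→P_1: (-3)(2) − (-3)(6) = 12
Σ = 36
Area = |Σ|/2 = 18.
Net area = 148.5 − 18 = 130.5.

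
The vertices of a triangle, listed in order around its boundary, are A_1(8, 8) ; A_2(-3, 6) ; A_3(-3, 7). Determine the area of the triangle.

5.5

Cross-terms: 72, -3, -80  ⇒  Σ = -11
Area = |Σ|/2 = 5.5.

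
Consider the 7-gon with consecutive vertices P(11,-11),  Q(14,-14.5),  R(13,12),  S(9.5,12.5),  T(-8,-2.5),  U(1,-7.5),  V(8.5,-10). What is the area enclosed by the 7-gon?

Apply the shoelace (surveyor's) formula: 2A = Σ (x_i·y_{i+1} − x_{i+1}·y_i), indices taken mod 7.
Σ = (-5.5) + (356.5) + (48.5) + (76.25) + (62.5) + (53.75) + (16.5) = 608.5
Area = |Σ|/2 = 304.25.

304.25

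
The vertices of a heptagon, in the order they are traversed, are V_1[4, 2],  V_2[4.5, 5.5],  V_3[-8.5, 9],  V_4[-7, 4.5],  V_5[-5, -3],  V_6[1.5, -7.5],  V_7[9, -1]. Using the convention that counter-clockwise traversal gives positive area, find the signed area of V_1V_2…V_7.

149.25

Apply the surveyor's formula: 2A = Σ (x_i·y_{i+1} − x_{i+1}·y_i), indices taken mod 7.
Σ = (13) + (87.25) + (24.75) + (43.5) + (42) + (66) + (22) = 298.5
Signed area = Σ/2 = 149.25 (positive ⇒ counter-clockwise traversal).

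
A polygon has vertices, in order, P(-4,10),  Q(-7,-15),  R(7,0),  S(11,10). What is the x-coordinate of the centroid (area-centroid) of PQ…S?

Apply the surveyor's formula. First the cross-terms c_i = x_i·y_{i+1} − x_{i+1}·y_i:
  130, 105, 70, 150  ⇒  2A = 455, A = 227.5.
Then Σ (x_i + x_{i+1})·c_i = 880, so x̄ = 880 / (6·227.5) = 176/273.

176/273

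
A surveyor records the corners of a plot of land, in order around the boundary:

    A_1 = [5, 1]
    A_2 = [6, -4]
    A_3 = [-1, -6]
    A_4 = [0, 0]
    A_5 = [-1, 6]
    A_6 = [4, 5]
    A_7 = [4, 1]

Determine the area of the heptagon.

Apply the surveyor's formula: 2A = Σ (x_i·y_{i+1} − x_{i+1}·y_i), indices taken mod 7.
Σ = (-26) + (-40) + (0) + (0) + (-29) + (-16) + (-1) = -112
Area = |Σ|/2 = 56.

56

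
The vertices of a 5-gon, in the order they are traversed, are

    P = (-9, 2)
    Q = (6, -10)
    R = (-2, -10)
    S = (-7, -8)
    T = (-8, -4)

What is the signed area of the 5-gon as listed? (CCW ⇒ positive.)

-72

Cross-terms: 78, -80, -54, -36, -52  ⇒  Σ = -144
Signed area = Σ/2 = -72 (negative ⇒ clockwise traversal).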